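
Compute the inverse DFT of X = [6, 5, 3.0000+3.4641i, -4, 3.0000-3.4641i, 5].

x[n] = (1/6) Σ(k=0 to 5) X[k] · e^(2πikn/6)

Computing each x[n]:
x[0] = 3
x[1] = 1
x[2] = 0
x[3] = 1
x[4] = -2
x[5] = 3

x = [3, 1, 0, 1, -2, 3]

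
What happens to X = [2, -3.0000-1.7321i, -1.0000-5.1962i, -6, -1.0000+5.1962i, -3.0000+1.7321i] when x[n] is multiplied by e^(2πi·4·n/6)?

Modulation property: DFT(ω_6^(-4n)·x[n]) = X[(k-4) mod 6], so circularly shift X by 4 positions.

X[k-4] = [-1.0000-5.1962i, -6, -1.0000+5.1962i, -3.0000+1.7321i, 2, -3.0000-1.7321i]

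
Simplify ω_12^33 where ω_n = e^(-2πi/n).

Since ω_12^12 = 1, powers reduce modulo 12.
33 mod 12 = 9
So ω_12^33 = ω_12^9 = e^(-2πi·9/12)

ω_12^33 = ω_12^9 = 1i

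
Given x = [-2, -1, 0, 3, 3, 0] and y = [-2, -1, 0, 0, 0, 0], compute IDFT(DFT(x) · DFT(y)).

(x ⊛ y)[n] = Σ(m=0 to 5) x[m] · y[(n-m) mod 6]

Computing each output sample:
(x ⊛ y)[0] = 4
(x ⊛ y)[1] = 4
(x ⊛ y)[2] = 1
(x ⊛ y)[3] = -6
(x ⊛ y)[4] = -9
(x ⊛ y)[5] = -3

x ⊛ y = [4, 4, 1, -6, -9, -3]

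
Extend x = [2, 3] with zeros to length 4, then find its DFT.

Original 2-point DFT: [5, -1]
Zero-padded 4-point DFT provides frequency interpolation.

DFT_4([x, 0, ...]) = [5, 2-3i, -1, 2+3i]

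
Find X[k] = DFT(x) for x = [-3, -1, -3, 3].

X[k] = Σ(n=0 to 3) x[n] · ω_4^(nk)
where ω_4 = e^(-2πi/4)

Computing each X[k]:
X[0] = -4
X[1] = 4i
X[2] = -8
X[3] = -4i

X = [-4, 4i, -8, -4i]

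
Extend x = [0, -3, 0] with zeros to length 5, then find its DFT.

Original 3-point DFT: [-3, 1.5000+2.5981i, 1.5000-2.5981i]
Zero-padded 5-point DFT provides frequency interpolation.

DFT_5([x, 0, ...]) = [-3, -0.9271+2.8532i, 2.4271+1.7634i, 2.4271-1.7634i, -0.9271-2.8532i]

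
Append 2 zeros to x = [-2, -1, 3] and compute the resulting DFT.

Original 3-point DFT: [0, -3.0000+3.4641i, -3.0000-3.4641i]
Zero-padded 5-point DFT provides frequency interpolation.

DFT_5([x, 0, ...]) = [0, -4.7361-0.8123i, -0.2639+3.4410i, -0.2639-3.4410i, -4.7361+0.8123i]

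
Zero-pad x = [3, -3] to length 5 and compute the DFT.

Original 2-point DFT: [0, 6]
Zero-padded 5-point DFT provides frequency interpolation.

DFT_5([x, 0, ...]) = [0, 2.0729+2.8532i, 5.4271+1.7634i, 5.4271-1.7634i, 2.0729-2.8532i]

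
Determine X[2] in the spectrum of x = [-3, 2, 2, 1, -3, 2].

X[2] = Σ(n=0 to 5) x[n] · ω_6^(2n) where ω_6 = e^(-2πi/6)
= (-3)·ω_6^0 + (2)·ω_6^2 + (2)·ω_6^4 + (1)·ω_6^6 + (-3)·ω_6^8 + (2)·ω_6^10

X[2] = -3.5000+4.3301i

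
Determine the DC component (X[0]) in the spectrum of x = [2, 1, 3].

X[0] = Σ(n=0 to 2) x[n] · ω_3^0 = Σ x[n]
= (2) + (1) + (3)

X[0] = 6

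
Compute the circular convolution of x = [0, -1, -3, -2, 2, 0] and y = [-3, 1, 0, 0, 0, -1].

(x ⊛ y)[n] = Σ(m=0 to 5) x[m] · y[(n-m) mod 6]

Computing each output sample:
(x ⊛ y)[0] = 1
(x ⊛ y)[1] = 6
(x ⊛ y)[2] = 10
(x ⊛ y)[3] = 1
(x ⊛ y)[4] = -8
(x ⊛ y)[5] = 2

x ⊛ y = [1, 6, 10, 1, -8, 2]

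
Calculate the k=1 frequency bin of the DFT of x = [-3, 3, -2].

X[1] = Σ(n=0 to 2) x[n] · ω_3^(1n) where ω_3 = e^(-2πi/3)
= (-3)·ω_3^0 + (3)·ω_3^1 + (-2)·ω_3^2

X[1] = -3.5000-4.3301i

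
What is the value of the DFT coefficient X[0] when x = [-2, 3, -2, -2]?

X[0] = Σ(n=0 to 3) x[n] · ω_4^0 = Σ x[n]
= (-2) + (3) + (-2) + (-2)

X[0] = -3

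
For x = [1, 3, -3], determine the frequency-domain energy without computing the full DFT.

Parseval: Σ|x[n]|² = (1/N)Σ|X[k]|², so Σ|X[k]|² = N·Σ|x[n]|² = 3·19.0000

Σ|X[k]|² = N·Σ|x[n]|² = 3·19.0000 = 57.0000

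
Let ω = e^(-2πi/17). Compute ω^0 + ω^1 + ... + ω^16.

Sum of all nth roots of unity equals 0 for n > 1 (geometric series with r ≠ 1).

0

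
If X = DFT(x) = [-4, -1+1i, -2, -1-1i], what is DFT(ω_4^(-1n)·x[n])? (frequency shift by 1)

Modulation property: DFT(ω_4^(-1n)·x[n]) = X[(k-1) mod 4], so circularly shift X by 1 positions.

X[k-1] = [-1-1i, -4, -1+1i, -2]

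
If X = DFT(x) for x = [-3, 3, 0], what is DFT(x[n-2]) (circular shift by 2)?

Time shift by 2: X_shifted[k] = ω_3^(2k) · X[k]
Shifted x = [3, 0, -3]

DFT(x[n-2]) = [0, 4.5000-2.5981i, 4.5000+2.5981i]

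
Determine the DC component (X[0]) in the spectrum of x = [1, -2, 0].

X[0] = Σ(n=0 to 2) x[n] · ω_3^0 = Σ x[n]
= (1) + (-2) + (0)

X[0] = -1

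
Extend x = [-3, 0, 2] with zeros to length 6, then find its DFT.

Original 3-point DFT: [-1, -4.0000+1.7321i, -4.0000-1.7321i]
Zero-padded 6-point DFT provides frequency interpolation.

DFT_6([x, 0, ...]) = [-1, -4.0000-1.7321i, -4.0000+1.7321i, -1, -4.0000-1.7321i, -4.0000+1.7321i]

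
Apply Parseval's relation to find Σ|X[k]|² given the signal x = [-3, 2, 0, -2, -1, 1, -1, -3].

Parseval: Σ|x[n]|² = (1/N)Σ|X[k]|², so Σ|X[k]|² = N·Σ|x[n]|² = 8·29.0000

Σ|X[k]|² = N·Σ|x[n]|² = 8·29.0000 = 232.0000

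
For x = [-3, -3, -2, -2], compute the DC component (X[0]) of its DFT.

X[0] = Σ(n=0 to 3) x[n] · ω_4^0 = Σ x[n]
= (-3) + (-3) + (-2) + (-2)

X[0] = -10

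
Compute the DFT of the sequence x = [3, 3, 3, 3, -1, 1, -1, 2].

X[k] = Σ(n=0 to 7) x[n] · ω_8^(nk)
where ω_8 = e^(-2πi/8)

Computing each X[k]:
X[0] = 13
X[1] = 4.7071-6.1213i
X[2] = 1i
X[3] = 3.2929+1.8787i
X[4] = -5
X[5] = 3.2929-1.8787i
X[6] = -1i
X[7] = 4.7071+6.1213i

X = [13, 4.7071-6.1213i, 1i, 3.2929+1.8787i, -5, 3.2929-1.8787i, -1i, 4.7071+6.1213i]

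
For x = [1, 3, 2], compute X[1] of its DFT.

X[1] = Σ(n=0 to 2) x[n] · ω_3^(1n) where ω_3 = e^(-2πi/3)
= (1)·ω_3^0 + (3)·ω_3^1 + (2)·ω_3^2

X[1] = -1.5000-0.8660i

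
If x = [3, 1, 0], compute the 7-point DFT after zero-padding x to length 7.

Original 3-point DFT: [4, 2.5000-0.8660i, 2.5000+0.8660i]
Zero-padded 7-point DFT provides frequency interpolation.

DFT_7([x, 0, ...]) = [4, 3.6235-0.7818i, 2.7775-0.9749i, 2.0990-0.4339i, 2.0990+0.4339i, 2.7775+0.9749i, 3.6235+0.7818i]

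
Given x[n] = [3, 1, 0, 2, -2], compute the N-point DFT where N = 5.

X[k] = Σ(n=0 to 4) x[n] · ω_5^(nk)
where ω_5 = e^(-2πi/5)

Computing each X[k]:
X[0] = 4
X[1] = 1.0729-1.6776i
X[2] = 4.4271-3.6655i
X[3] = 4.4271+3.6655i
X[4] = 1.0729+1.6776i

X = [4, 1.0729-1.6776i, 4.4271-3.6655i, 4.4271+3.6655i, 1.0729+1.6776i]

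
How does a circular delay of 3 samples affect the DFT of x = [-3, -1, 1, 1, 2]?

Time shift by 3: X_shifted[k] = ω_5^(3k) · X[k]
Shifted x = [1, 1, 2, -3, -1]

DFT(x[n-3]) = [0, 1.8090-4.8410i, 0.6910+3.5797i, 0.6910-3.5797i, 1.8090+4.8410i]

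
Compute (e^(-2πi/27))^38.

Since ω_27^27 = 1, powers reduce modulo 27.
38 mod 27 = 11
So ω_27^38 = ω_27^11 = e^(-2πi·11/27)

ω_27^38 = ω_27^11 = -0.8355-0.5495i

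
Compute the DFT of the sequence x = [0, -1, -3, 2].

X[k] = Σ(n=0 to 3) x[n] · ω_4^(nk)
where ω_4 = e^(-2πi/4)

Computing each X[k]:
X[0] = -2
X[1] = 3+3i
X[2] = -4
X[3] = 3-3i

X = [-2, 3+3i, -4, 3-3i]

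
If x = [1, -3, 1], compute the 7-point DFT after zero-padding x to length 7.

Original 3-point DFT: [-1, 2.0000+3.4641i, 2.0000-3.4641i]
Zero-padded 7-point DFT provides frequency interpolation.

DFT_7([x, 0, ...]) = [-1, -1.0930+1.3706i, 0.7666+3.3587i, 4.3264+2.0835i, 4.3264-2.0835i, 0.7666-3.3587i, -1.0930-1.3706i]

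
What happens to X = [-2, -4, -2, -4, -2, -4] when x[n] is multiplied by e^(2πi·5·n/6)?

Modulation property: DFT(ω_6^(-5n)·x[n]) = X[(k-5) mod 6], so circularly shift X by 5 positions.

X[k-5] = [-4, -2, -4, -2, -4, -2]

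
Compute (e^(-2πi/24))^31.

Since ω_24^24 = 1, powers reduce modulo 24.
31 mod 24 = 7
So ω_24^31 = ω_24^7 = e^(-2πi·7/24)

ω_24^31 = ω_24^7 = -0.2588-0.9659i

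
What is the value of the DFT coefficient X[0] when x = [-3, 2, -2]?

X[0] = Σ(n=0 to 2) x[n] · ω_3^0 = Σ x[n]
= (-3) + (2) + (-2)

X[0] = -3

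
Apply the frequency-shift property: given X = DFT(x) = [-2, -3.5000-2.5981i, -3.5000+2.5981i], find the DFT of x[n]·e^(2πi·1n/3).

Modulation property: DFT(ω_3^(-1n)·x[n]) = X[(k-1) mod 3], so circularly shift X by 1 positions.

X[k-1] = [-3.5000+2.5981i, -2, -3.5000-2.5981i]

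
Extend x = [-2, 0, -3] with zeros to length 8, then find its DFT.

Original 3-point DFT: [-5, -0.5000-2.5981i, -0.5000+2.5981i]
Zero-padded 8-point DFT provides frequency interpolation.

DFT_8([x, 0, ...]) = [-5, -2+3i, 1, -2-3i, -5, -2+3i, 1, -2-3i]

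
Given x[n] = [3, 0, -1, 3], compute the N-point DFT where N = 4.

X[k] = Σ(n=0 to 3) x[n] · ω_4^(nk)
where ω_4 = e^(-2πi/4)

Computing each X[k]:
X[0] = 5
X[1] = 4+3i
X[2] = -1
X[3] = 4-3i

X = [5, 4+3i, -1, 4-3i]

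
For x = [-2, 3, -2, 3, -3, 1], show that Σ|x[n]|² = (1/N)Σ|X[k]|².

Time domain:
Σ|x[n]|² = |-2|² + |3|² + |-2|² + |3|² + |-3|² + |1|² = 36.0000

Frequency domain:
(1/6)Σ|X[k]|² = (1/6)(|0|² + |-0.5000-2.5981i|² + |1.5000-0.8660i|² + |-14|² + |1.5000+0.8660i|² + |-0.5000+2.5981i|²) = (1/6)·216.0000 = 36.0000

Both sides agree, confirming Parseval's theorem.

Σ|x[n]|² = (1/N)Σ|X[k]|² = 36.0000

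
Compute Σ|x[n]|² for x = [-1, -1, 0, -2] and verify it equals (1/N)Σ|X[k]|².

Time domain:
Σ|x[n]|² = |-1|² + |-1|² + |0|² + |-2|² = 6.0000

Frequency domain:
(1/4)Σ|X[k]|² = (1/4)(|-4|² + |-1-1i|² + |2|² + |-1+1i|²) = (1/4)·24.0000 = 6.0000

Both sides agree, confirming Parseval's theorem.

Σ|x[n]|² = (1/N)Σ|X[k]|² = 6.0000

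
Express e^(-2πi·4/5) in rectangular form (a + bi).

ω_5^4 = e^(-2πi·4/5)
= cos(-2π·4/5) + i·sin(-2π·4/5)
= cos(-8π/5) + i·sin(-8π/5)

ω_5^4 = cos(-8π/5) + i·sin(-8π/5) = 0.3090+0.9511i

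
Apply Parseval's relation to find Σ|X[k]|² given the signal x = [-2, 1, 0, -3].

Parseval: Σ|x[n]|² = (1/N)Σ|X[k]|², so Σ|X[k]|² = N·Σ|x[n]|² = 4·14.0000

Σ|X[k]|² = N·Σ|x[n]|² = 4·14.0000 = 56.0000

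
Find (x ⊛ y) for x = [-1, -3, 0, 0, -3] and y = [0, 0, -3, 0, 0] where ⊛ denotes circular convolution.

(x ⊛ y)[n] = Σ(m=0 to 4) x[m] · y[(n-m) mod 5]

Computing each output sample:
(x ⊛ y)[0] = 0
(x ⊛ y)[1] = 9
(x ⊛ y)[2] = 3
(x ⊛ y)[3] = 9
(x ⊛ y)[4] = 0

x ⊛ y = [0, 9, 3, 9, 0]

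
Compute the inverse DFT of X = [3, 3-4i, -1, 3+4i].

x[n] = (1/4) Σ(k=0 to 3) X[k] · e^(2πikn/4)

Computing each x[n]:
x[0] = 2
x[1] = 3
x[2] = -1
x[3] = -1

x = [2, 3, -1, -1]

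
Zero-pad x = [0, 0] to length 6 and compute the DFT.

Original 2-point DFT: [0, 0]
Zero-padded 6-point DFT provides frequency interpolation.

DFT_6([x, 0, ...]) = [0, 0, 0, 0, 0, 0]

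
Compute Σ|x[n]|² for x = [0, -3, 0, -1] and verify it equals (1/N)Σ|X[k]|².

Time domain:
Σ|x[n]|² = |0|² + |-3|² + |0|² + |-1|² = 10.0000

Frequency domain:
(1/4)Σ|X[k]|² = (1/4)(|-4|² + |2i|² + |4|² + |-2i|²) = (1/4)·40.0000 = 10.0000

Both sides agree, confirming Parseval's theorem.

Σ|x[n]|² = (1/N)Σ|X[k]|² = 10.0000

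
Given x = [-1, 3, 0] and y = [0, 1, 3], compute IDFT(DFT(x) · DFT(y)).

(x ⊛ y)[n] = Σ(m=0 to 2) x[m] · y[(n-m) mod 3]

Computing each output sample:
(x ⊛ y)[0] = 9
(x ⊛ y)[1] = -1
(x ⊛ y)[2] = 0

x ⊛ y = [9, -1, 0]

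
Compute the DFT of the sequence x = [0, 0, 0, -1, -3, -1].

X[k] = Σ(n=0 to 5) x[n] · ω_6^(nk)
where ω_6 = e^(-2πi/6)

Computing each X[k]:
X[0] = -5
X[1] = 2.0000-3.4641i
X[2] = 1.0000+1.7321i
X[3] = -1
X[4] = 1.0000-1.7321i
X[5] = 2.0000+3.4641i

X = [-5, 2.0000-3.4641i, 1.0000+1.7321i, -1, 1.0000-1.7321i, 2.0000+3.4641i]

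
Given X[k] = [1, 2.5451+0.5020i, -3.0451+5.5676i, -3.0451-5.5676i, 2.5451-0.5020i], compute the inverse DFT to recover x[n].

x[n] = (1/5) Σ(k=0 to 4) X[k] · e^(2πikn/5)

Computing each x[n]:
x[0] = 0
x[1] = 0
x[2] = 1
x[3] = -3
x[4] = 3

x = [0, 0, 1, -3, 3]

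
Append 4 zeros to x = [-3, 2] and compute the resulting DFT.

Original 2-point DFT: [-1, -5]
Zero-padded 6-point DFT provides frequency interpolation.

DFT_6([x, 0, ...]) = [-1, -2.0000-1.7321i, -4.0000-1.7321i, -5, -4.0000+1.7321i, -2.0000+1.7321i]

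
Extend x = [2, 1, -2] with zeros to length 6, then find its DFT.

Original 3-point DFT: [1, 2.5000-2.5981i, 2.5000+2.5981i]
Zero-padded 6-point DFT provides frequency interpolation.

DFT_6([x, 0, ...]) = [1, 3.5000+0.8660i, 2.5000-2.5981i, -1, 2.5000+2.5981i, 3.5000-0.8660i]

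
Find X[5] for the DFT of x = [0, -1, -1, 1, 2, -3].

X[5] = Σ(n=0 to 5) x[n] · ω_6^(5n) where ω_6 = e^(-2πi/6)
= (0)·ω_6^0 + (-1)·ω_6^5 + (-1)·ω_6^10 + (1)·ω_6^15 + (2)·ω_6^20 + (-3)·ω_6^25

X[5] = -3.5000-0.8660i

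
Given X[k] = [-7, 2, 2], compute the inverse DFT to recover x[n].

x[n] = (1/3) Σ(k=0 to 2) X[k] · e^(2πikn/3)

Computing each x[n]:
x[0] = -1
x[1] = -3
x[2] = -3

x = [-1, -3, -3]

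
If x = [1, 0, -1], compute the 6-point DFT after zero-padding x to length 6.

Original 3-point DFT: [0, 1.5000-0.8660i, 1.5000+0.8660i]
Zero-padded 6-point DFT provides frequency interpolation.

DFT_6([x, 0, ...]) = [0, 1.5000+0.8660i, 1.5000-0.8660i, 0, 1.5000+0.8660i, 1.5000-0.8660i]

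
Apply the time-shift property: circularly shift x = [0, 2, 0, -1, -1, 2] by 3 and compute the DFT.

Time shift by 3: X_shifted[k] = ω_6^(3k) · X[k]
Shifted x = [-1, -1, 2, 0, 2, 0]

DFT(x[n-3]) = [2, -3.5000+0.8660i, -2.5000+0.8660i, 4, -2.5000-0.8660i, -3.5000-0.8660i]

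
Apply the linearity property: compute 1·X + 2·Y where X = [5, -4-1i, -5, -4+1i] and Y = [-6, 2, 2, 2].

By linearity: DFT(1x + 2y) = 1·DFT(x) + 2·DFT(y)
= 1·[5, -4-1i, -5, -4+1i] + 2·[-6, 2, 2, 2]

Computing element-wise:
Z[0] = 1·(5) + 2·(-6) = -7
Z[1] = 1·(-4-1i) + 2·(2) = -1i
Z[2] = 1·(-5) + 2·(2) = -1
Z[3] = 1·(-4+1i) + 2·(2) = 1i

DFT(1x + 2y) = 1·X + 2·Y = [-7, -1i, -1, 1i]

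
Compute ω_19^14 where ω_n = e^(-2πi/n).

ω_19^14 = e^(-2πi·14/19)
= cos(-2π·14/19) + i·sin(-2π·14/19)
= cos(-28π/19) + i·sin(-28π/19)

ω_19^14 = cos(-28π/19) + i·sin(-28π/19) = -0.0826+0.9966i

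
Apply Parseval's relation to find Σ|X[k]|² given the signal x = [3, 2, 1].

Parseval: Σ|x[n]|² = (1/N)Σ|X[k]|², so Σ|X[k]|² = N·Σ|x[n]|² = 3·14.0000

Σ|X[k]|² = N·Σ|x[n]|² = 3·14.0000 = 42.0000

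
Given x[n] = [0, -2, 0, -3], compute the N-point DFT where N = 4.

X[k] = Σ(n=0 to 3) x[n] · ω_4^(nk)
where ω_4 = e^(-2πi/4)

Computing each X[k]:
X[0] = -5
X[1] = -1i
X[2] = 5
X[3] = 1i

X = [-5, -1i, 5, 1i]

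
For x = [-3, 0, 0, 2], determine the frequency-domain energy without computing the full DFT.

Parseval: Σ|x[n]|² = (1/N)Σ|X[k]|², so Σ|X[k]|² = N·Σ|x[n]|² = 4·13.0000

Σ|X[k]|² = N·Σ|x[n]|² = 4·13.0000 = 52.0000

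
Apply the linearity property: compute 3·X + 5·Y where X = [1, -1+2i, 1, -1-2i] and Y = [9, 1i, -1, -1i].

By linearity: DFT(3x + 5y) = 3·DFT(x) + 5·DFT(y)
= 3·[1, -1+2i, 1, -1-2i] + 5·[9, 1i, -1, -1i]

Computing element-wise:
Z[0] = 3·(1) + 5·(9) = 48
Z[1] = 3·(-1+2i) + 5·(1i) = -3+11i
Z[2] = 3·(1) + 5·(-1) = -2
Z[3] = 3·(-1-2i) + 5·(-1i) = -3-11i

DFT(3x + 5y) = 3·X + 5·Y = [48, -3+11i, -2, -3-11i]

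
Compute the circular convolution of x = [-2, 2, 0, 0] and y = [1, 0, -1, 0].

(x ⊛ y)[n] = Σ(m=0 to 3) x[m] · y[(n-m) mod 4]

Computing each output sample:
(x ⊛ y)[0] = -2
(x ⊛ y)[1] = 2
(x ⊛ y)[2] = 2
(x ⊛ y)[3] = -2

x ⊛ y = [-2, 2, 2, -2]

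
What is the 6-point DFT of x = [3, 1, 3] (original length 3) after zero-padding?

Original 3-point DFT: [7, 1.0000+1.7321i, 1.0000-1.7321i]
Zero-padded 6-point DFT provides frequency interpolation.

DFT_6([x, 0, ...]) = [7, 2.0000-3.4641i, 1.0000+1.7321i, 5, 1.0000-1.7321i, 2.0000+3.4641i]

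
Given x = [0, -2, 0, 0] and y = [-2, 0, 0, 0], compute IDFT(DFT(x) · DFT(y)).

(x ⊛ y)[n] = Σ(m=0 to 3) x[m] · y[(n-m) mod 4]

Computing each output sample:
(x ⊛ y)[0] = 0
(x ⊛ y)[1] = 4
(x ⊛ y)[2] = 0
(x ⊛ y)[3] = 0

x ⊛ y = [0, 4, 0, 0]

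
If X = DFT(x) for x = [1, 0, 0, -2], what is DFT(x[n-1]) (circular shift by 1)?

Time shift by 1: X_shifted[k] = ω_4^(1k) · X[k]
Shifted x = [-2, 1, 0, 0]

DFT(x[n-1]) = [-1, -2-1i, -3, -2+1i]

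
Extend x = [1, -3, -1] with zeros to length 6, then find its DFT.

Original 3-point DFT: [-3, 3.0000+1.7321i, 3.0000-1.7321i]
Zero-padded 6-point DFT provides frequency interpolation.

DFT_6([x, 0, ...]) = [-3, 3.4641i, 3.0000+1.7321i, 3, 3.0000-1.7321i, -3.4641i]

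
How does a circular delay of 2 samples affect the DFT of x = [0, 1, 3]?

Time shift by 2: X_shifted[k] = ω_3^(2k) · X[k]
Shifted x = [1, 3, 0]

DFT(x[n-2]) = [4, -0.5000-2.5981i, -0.5000+2.5981i]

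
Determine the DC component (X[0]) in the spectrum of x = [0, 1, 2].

X[0] = Σ(n=0 to 2) x[n] · ω_3^0 = Σ x[n]
= (0) + (1) + (2)

X[0] = 3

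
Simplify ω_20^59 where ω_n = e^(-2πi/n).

Since ω_20^20 = 1, powers reduce modulo 20.
59 mod 20 = 19
So ω_20^59 = ω_20^19 = e^(-2πi·19/20)

ω_20^59 = ω_20^19 = 0.9511+0.3090i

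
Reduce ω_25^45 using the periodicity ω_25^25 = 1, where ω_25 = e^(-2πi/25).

Since ω_25^25 = 1, powers reduce modulo 25.
45 mod 25 = 20
So ω_25^45 = ω_25^20 = e^(-2πi·20/25)

ω_25^45 = ω_25^20 = 0.3090+0.9511i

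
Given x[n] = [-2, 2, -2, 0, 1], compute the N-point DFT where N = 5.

X[k] = Σ(n=0 to 4) x[n] · ω_5^(nk)
where ω_5 = e^(-2πi/5)

Computing each X[k]:
X[0] = -1
X[1] = 0.5451+0.2245i
X[2] = -5.0451-2.4899i
X[3] = -5.0451+2.4899i
X[4] = 0.5451-0.2245i

X = [-1, 0.5451+0.2245i, -5.0451-2.4899i, -5.0451+2.4899i, 0.5451-0.2245i]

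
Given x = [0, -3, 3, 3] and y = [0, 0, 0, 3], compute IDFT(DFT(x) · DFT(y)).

(x ⊛ y)[n] = Σ(m=0 to 3) x[m] · y[(n-m) mod 4]

Computing each output sample:
(x ⊛ y)[0] = -9
(x ⊛ y)[1] = 9
(x ⊛ y)[2] = 9
(x ⊛ y)[3] = 0

x ⊛ y = [-9, 9, 9, 0]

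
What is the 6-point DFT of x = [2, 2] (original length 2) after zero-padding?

Original 2-point DFT: [4, 0]
Zero-padded 6-point DFT provides frequency interpolation.

DFT_6([x, 0, ...]) = [4, 3.0000-1.7321i, 1.0000-1.7321i, 0, 1.0000+1.7321i, 3.0000+1.7321i]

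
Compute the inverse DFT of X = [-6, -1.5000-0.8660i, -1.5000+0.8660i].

x[n] = (1/3) Σ(k=0 to 2) X[k] · e^(2πikn/3)

Computing each x[n]:
x[0] = -3
x[1] = -1
x[2] = -2

x = [-3, -1, -2]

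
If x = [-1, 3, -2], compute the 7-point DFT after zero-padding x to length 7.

Original 3-point DFT: [0, -1.5000-4.3301i, -1.5000+4.3301i]
Zero-padded 7-point DFT provides frequency interpolation.

DFT_7([x, 0, ...]) = [0, 1.3155-0.3956i, 0.1344-3.7926i, -4.9499-2.8653i, -4.9499+2.8653i, 0.1344+3.7926i, 1.3155+0.3956i]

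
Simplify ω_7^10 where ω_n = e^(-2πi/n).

Since ω_7^7 = 1, powers reduce modulo 7.
10 mod 7 = 3
So ω_7^10 = ω_7^3 = e^(-2πi·3/7)

ω_7^10 = ω_7^3 = -0.9010-0.4339i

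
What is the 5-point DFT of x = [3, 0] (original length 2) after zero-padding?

Original 2-point DFT: [3, 3]
Zero-padded 5-point DFT provides frequency interpolation.

DFT_5([x, 0, ...]) = [3, 3, 3, 3, 3]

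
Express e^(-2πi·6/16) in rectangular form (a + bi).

ω_16^6 = e^(-2πi·6/16)
= cos(-2π·6/16) + i·sin(-2π·6/16)
= cos(-12π/16) + i·sin(-12π/16)

ω_16^6 = cos(-12π/16) + i·sin(-12π/16) = -0.7071-0.7071i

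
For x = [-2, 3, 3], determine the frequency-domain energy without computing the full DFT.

Parseval: Σ|x[n]|² = (1/N)Σ|X[k]|², so Σ|X[k]|² = N·Σ|x[n]|² = 3·22.0000

Σ|X[k]|² = N·Σ|x[n]|² = 3·22.0000 = 66.0000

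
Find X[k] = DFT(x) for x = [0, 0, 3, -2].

X[k] = Σ(n=0 to 3) x[n] · ω_4^(nk)
where ω_4 = e^(-2πi/4)

Computing each X[k]:
X[0] = 1
X[1] = -3-2i
X[2] = 5
X[3] = -3+2i

X = [1, -3-2i, 5, -3+2i]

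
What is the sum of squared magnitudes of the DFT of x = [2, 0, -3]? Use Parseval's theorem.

Parseval: Σ|x[n]|² = (1/N)Σ|X[k]|², so Σ|X[k]|² = N·Σ|x[n]|² = 3·13.0000

Σ|X[k]|² = N·Σ|x[n]|² = 3·13.0000 = 39.0000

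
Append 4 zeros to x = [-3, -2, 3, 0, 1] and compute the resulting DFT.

Original 5-point DFT: [-1, -5.7361+1.0898i, -1.2639+4.6165i, -1.2639-4.6165i, -5.7361-1.0898i]
Zero-padded 9-point DFT provides frequency interpolation.

DFT_9([x, 0, ...]) = [-1, -4.9508-2.0109i, -5.4003+1.5863i, -4.0000+3.4641i, 1.3512+3.5972i, 1.3512-3.5972i, -4.0000-3.4641i, -5.4003-1.5863i, -4.9508+2.0109i]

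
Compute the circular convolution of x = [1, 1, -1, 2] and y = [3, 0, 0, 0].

(x ⊛ y)[n] = Σ(m=0 to 3) x[m] · y[(n-m) mod 4]

Computing each output sample:
(x ⊛ y)[0] = 3
(x ⊛ y)[1] = 3
(x ⊛ y)[2] = -3
(x ⊛ y)[3] = 6

x ⊛ y = [3, 3, -3, 6]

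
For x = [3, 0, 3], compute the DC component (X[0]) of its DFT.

X[0] = Σ(n=0 to 2) x[n] · ω_3^0 = Σ x[n]
= (3) + (0) + (3)

X[0] = 6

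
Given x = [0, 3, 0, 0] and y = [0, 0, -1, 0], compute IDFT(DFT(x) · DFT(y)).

(x ⊛ y)[n] = Σ(m=0 to 3) x[m] · y[(n-m) mod 4]

Computing each output sample:
(x ⊛ y)[0] = 0
(x ⊛ y)[1] = 0
(x ⊛ y)[2] = 0
(x ⊛ y)[3] = -3

x ⊛ y = [0, 0, 0, -3]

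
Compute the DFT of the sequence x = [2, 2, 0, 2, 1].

X[k] = Σ(n=0 to 4) x[n] · ω_5^(nk)
where ω_5 = e^(-2πi/5)

Computing each X[k]:
X[0] = 7
X[1] = 1.3090+0.2245i
X[2] = 0.1910-2.4899i
X[3] = 0.1910+2.4899i
X[4] = 1.3090-0.2245i

X = [7, 1.3090+0.2245i, 0.1910-2.4899i, 0.1910+2.4899i, 1.3090-0.2245i]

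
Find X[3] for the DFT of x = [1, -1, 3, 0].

X[3] = Σ(n=0 to 3) x[n] · ω_4^(3n) where ω_4 = e^(-2πi/4)
= (1)·ω_4^0 + (-1)·ω_4^3 + (3)·ω_4^6 + (0)·ω_4^9

X[3] = -2-1i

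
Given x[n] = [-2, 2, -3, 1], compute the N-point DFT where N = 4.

X[k] = Σ(n=0 to 3) x[n] · ω_4^(nk)
where ω_4 = e^(-2πi/4)

Computing each X[k]:
X[0] = -2
X[1] = 1-1i
X[2] = -8
X[3] = 1+1i

X = [-2, 1-1i, -8, 1+1i]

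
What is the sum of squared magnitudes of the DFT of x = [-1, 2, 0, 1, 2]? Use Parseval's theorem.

Parseval: Σ|x[n]|² = (1/N)Σ|X[k]|², so Σ|X[k]|² = N·Σ|x[n]|² = 5·10.0000

Σ|X[k]|² = N·Σ|x[n]|² = 5·10.0000 = 50.0000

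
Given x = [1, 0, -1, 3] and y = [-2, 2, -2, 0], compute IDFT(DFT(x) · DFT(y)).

(x ⊛ y)[n] = Σ(m=0 to 3) x[m] · y[(n-m) mod 4]

Computing each output sample:
(x ⊛ y)[0] = 6
(x ⊛ y)[1] = -4
(x ⊛ y)[2] = 0
(x ⊛ y)[3] = -8

x ⊛ y = [6, -4, 0, -8]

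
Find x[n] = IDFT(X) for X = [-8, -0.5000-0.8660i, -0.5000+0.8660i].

x[n] = (1/3) Σ(k=0 to 2) X[k] · e^(2πikn/3)

Computing each x[n]:
x[0] = -3
x[1] = -2
x[2] = -3

x = [-3, -2, -3]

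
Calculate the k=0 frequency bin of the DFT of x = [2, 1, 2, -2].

X[0] = Σ(n=0 to 3) x[n] · ω_4^0 = Σ x[n]
= (2) + (1) + (2) + (-2)

X[0] = 3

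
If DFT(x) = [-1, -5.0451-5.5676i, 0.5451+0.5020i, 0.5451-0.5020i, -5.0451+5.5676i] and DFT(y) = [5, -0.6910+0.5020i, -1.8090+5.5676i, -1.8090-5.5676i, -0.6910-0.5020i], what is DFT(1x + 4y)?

By linearity: DFT(1x + 4y) = 1·DFT(x) + 4·DFT(y)
= 1·[-1, -5.0451-5.5676i, 0.5451+0.5020i, 0.5451-0.5020i, -5.0451+5.5676i] + 4·[5, -0.6910+0.5020i, -1.8090+5.5676i, -1.8090-5.5676i, -0.6910-0.5020i]

Computing element-wise:
Z[0] = 1·(-1) + 4·(5) = 19
Z[1] = 1·(-5.0451-5.5676i) + 4·(-0.6910+0.5020i) = -7.8091-3.5596i
Z[2] = 1·(0.5451+0.5020i) + 4·(-1.8090+5.5676i) = -6.6909+22.7724i
Z[3] = 1·(0.5451-0.5020i) + 4·(-1.8090-5.5676i) = -6.6909-22.7724i
Z[4] = 1·(-5.0451+5.5676i) + 4·(-0.6910-0.5020i) = -7.8091+3.5596i

DFT(1x + 4y) = 1·X + 4·Y = [19, -7.8091-3.5596i, -6.6909+22.7724i, -6.6909-22.7724i, -7.8091+3.5596i]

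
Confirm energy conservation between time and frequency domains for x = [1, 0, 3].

Time domain:
Σ|x[n]|² = |1|² + |0|² + |3|² = 10.0000

Frequency domain:
(1/3)Σ|X[k]|² = (1/3)(|4|² + |-0.5000+2.5981i|² + |-0.5000-2.5981i|²) = (1/3)·30.0000 = 10.0000

Both sides agree, confirming Parseval's theorem.

Σ|x[n]|² = (1/N)Σ|X[k]|² = 10.0000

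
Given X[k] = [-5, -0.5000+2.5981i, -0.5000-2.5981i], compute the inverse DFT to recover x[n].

x[n] = (1/3) Σ(k=0 to 2) X[k] · e^(2πikn/3)

Computing each x[n]:
x[0] = -2
x[1] = -3
x[2] = 0

x = [-2, -3, 0]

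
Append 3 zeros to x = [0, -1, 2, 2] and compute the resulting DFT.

Original 4-point DFT: [3, -2+3i, 1, -2-3i]
Zero-padded 7-point DFT provides frequency interpolation.

DFT_7([x, 0, ...]) = [3, -2.8705-2.0358i, -0.3324+3.4064i, 1.7029+0.0477i, 1.7029-0.0477i, -0.3324-3.4064i, -2.8705+2.0358i]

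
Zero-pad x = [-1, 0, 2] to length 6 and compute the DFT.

Original 3-point DFT: [1, -2.0000+1.7321i, -2.0000-1.7321i]
Zero-padded 6-point DFT provides frequency interpolation.

DFT_6([x, 0, ...]) = [1, -2.0000-1.7321i, -2.0000+1.7321i, 1, -2.0000-1.7321i, -2.0000+1.7321i]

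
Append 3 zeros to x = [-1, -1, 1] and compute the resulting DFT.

Original 3-point DFT: [-1, -1.0000+1.7321i, -1.0000-1.7321i]
Zero-padded 6-point DFT provides frequency interpolation.

DFT_6([x, 0, ...]) = [-1, -2, -1.0000+1.7321i, 1, -1.0000-1.7321i, -2]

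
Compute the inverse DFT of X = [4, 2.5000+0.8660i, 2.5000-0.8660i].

x[n] = (1/3) Σ(k=0 to 2) X[k] · e^(2πikn/3)

Computing each x[n]:
x[0] = 3
x[1] = 0
x[2] = 1

x = [3, 0, 1]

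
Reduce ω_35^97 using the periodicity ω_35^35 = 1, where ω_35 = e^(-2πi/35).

Since ω_35^35 = 1, powers reduce modulo 35.
97 mod 35 = 27
So ω_35^97 = ω_35^27 = e^(-2πi·27/35)

ω_35^97 = ω_35^27 = 0.1342+0.9909i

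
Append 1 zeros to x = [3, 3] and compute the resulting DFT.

Original 2-point DFT: [6, 0]
Zero-padded 3-point DFT provides frequency interpolation.

DFT_3([x, 0, ...]) = [6, 1.5000-2.5981i, 1.5000+2.5981i]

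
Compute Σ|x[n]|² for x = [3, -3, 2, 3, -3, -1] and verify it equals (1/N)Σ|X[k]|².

Time domain:
Σ|x[n]|² = |3|² + |-3|² + |2|² + |3|² + |-3|² + |-1|² = 41.0000

Frequency domain:
(1/6)Σ|X[k]|² = (1/6)(|1|² + |-1.5000-2.5981i|² + |8.5000+6.0622i|² + |3|² + |8.5000-6.0622i|² + |-1.5000+2.5981i|²) = (1/6)·246.0000 = 41.0000

Both sides agree, confirming Parseval's theorem.

Σ|x[n]|² = (1/N)Σ|X[k]|² = 41.0000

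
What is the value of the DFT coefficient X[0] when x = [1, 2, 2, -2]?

X[0] = Σ(n=0 to 3) x[n] · ω_4^0 = Σ x[n]
= (1) + (2) + (2) + (-2)

X[0] = 3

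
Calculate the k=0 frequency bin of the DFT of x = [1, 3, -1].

X[0] = Σ(n=0 to 2) x[n] · ω_3^0 = Σ x[n]
= (1) + (3) + (-1)

X[0] = 3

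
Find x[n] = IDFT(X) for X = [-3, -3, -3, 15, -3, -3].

x[n] = (1/6) Σ(k=0 to 5) X[k] · e^(2πikn/6)

Computing each x[n]:
x[0] = 0
x[1] = -3
x[2] = 3
x[3] = -3
x[4] = 3
x[5] = -3

x = [0, -3, 3, -3, 3, -3]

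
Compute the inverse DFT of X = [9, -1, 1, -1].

x[n] = (1/4) Σ(k=0 to 3) X[k] · e^(2πikn/4)

Computing each x[n]:
x[0] = 2
x[1] = 2
x[2] = 3
x[3] = 2

x = [2, 2, 3, 2]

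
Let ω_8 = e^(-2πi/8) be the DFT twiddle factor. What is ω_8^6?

ω_8^6 = e^(-2πi·6/8)
= cos(-2π·6/8) + i·sin(-2π·6/8)
= cos(-12π/8) + i·sin(-12π/8)

ω_8^6 = cos(-12π/8) + i·sin(-12π/8) = 1i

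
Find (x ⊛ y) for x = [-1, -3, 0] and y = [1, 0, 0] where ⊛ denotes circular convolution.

(x ⊛ y)[n] = Σ(m=0 to 2) x[m] · y[(n-m) mod 3]

Computing each output sample:
(x ⊛ y)[0] = -1
(x ⊛ y)[1] = -3
(x ⊛ y)[2] = 0

x ⊛ y = [-1, -3, 0]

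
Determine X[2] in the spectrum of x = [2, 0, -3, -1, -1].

X[2] = Σ(n=0 to 4) x[n] · ω_5^(2n) where ω_5 = e^(-2πi/5)
= (2)·ω_5^0 + (0)·ω_5^2 + (-3)·ω_5^4 + (-1)·ω_5^6 + (-1)·ω_5^8

X[2] = 1.5729-2.4899i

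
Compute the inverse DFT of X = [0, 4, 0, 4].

x[n] = (1/4) Σ(k=0 to 3) X[k] · e^(2πikn/4)

Computing each x[n]:
x[0] = 2
x[1] = 0
x[2] = -2
x[3] = 0

x = [2, 0, -2, 0]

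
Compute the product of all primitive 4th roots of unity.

The primitive 4th roots of unity are ω_4^k for k coprime to 4: k ∈ {1, 3}
Their product equals the constant term of the cyclotomic polynomial Φ_4(x) up to sign.
For n ≥ 3, the product of all primitive nth roots of unity is 1. (For n=1 it is 1; for n=2 it is -1.)

1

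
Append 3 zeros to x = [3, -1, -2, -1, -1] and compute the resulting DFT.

Original 5-point DFT: [-2, 4.8090+0.5878i, 3.6910-0.9511i, 3.6910+0.9511i, 4.8090-0.5878i]
Zero-padded 8-point DFT provides frequency interpolation.

DFT_8([x, 0, ...]) = [-2, 4.0000+3.4142i, 4, 4.0000-0.5858i, 2, 4.0000+0.5858i, 4, 4.0000-3.4142i]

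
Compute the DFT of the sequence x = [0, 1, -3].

X[k] = Σ(n=0 to 2) x[n] · ω_3^(nk)
where ω_3 = e^(-2πi/3)

Computing each X[k]:
X[0] = -2
X[1] = 1.0000-3.4641i
X[2] = 1.0000+3.4641i

X = [-2, 1.0000-3.4641i, 1.0000+3.4641i]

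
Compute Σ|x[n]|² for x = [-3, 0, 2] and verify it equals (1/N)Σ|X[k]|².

Time domain:
Σ|x[n]|² = |-3|² + |0|² + |2|² = 13.0000

Frequency domain:
(1/3)Σ|X[k]|² = (1/3)(|-1|² + |-4.0000+1.7321i|² + |-4.0000-1.7321i|²) = (1/3)·39.0000 = 13.0000

Both sides agree, confirming Parseval's theorem.

Σ|x[n]|² = (1/N)Σ|X[k]|² = 13.0000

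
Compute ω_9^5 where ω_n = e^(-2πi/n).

ω_9^5 = e^(-2πi·5/9)
= cos(-2π·5/9) + i·sin(-2π·5/9)
= cos(-10π/9) + i·sin(-10π/9)

ω_9^5 = cos(-10π/9) + i·sin(-10π/9) = -0.9397+0.3420i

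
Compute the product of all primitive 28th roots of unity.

The primitive 28th roots of unity are ω_28^k for k coprime to 28: k ∈ {1, 3, 5, 9, 11, 13, 15, 17, 19, 23, 25, 27}
Their product equals the constant term of the cyclotomic polynomial Φ_28(x) up to sign.
For n ≥ 3, the product of all primitive nth roots of unity is 1. (For n=1 it is 1; for n=2 it is -1.)

1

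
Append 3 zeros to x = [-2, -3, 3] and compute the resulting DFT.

Original 3-point DFT: [-2, -2.0000+5.1962i, -2.0000-5.1962i]
Zero-padded 6-point DFT provides frequency interpolation.

DFT_6([x, 0, ...]) = [-2, -5, -2.0000+5.1962i, 4, -2.0000-5.1962i, -5]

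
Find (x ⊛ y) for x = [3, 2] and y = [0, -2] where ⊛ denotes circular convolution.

(x ⊛ y)[n] = Σ(m=0 to 1) x[m] · y[(n-m) mod 2]

Computing each output sample:
(x ⊛ y)[0] = -4
(x ⊛ y)[1] = -6

x ⊛ y = [-4, -6]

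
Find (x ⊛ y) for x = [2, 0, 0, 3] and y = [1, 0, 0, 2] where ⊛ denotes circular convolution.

(x ⊛ y)[n] = Σ(m=0 to 3) x[m] · y[(n-m) mod 4]

Computing each output sample:
(x ⊛ y)[0] = 2
(x ⊛ y)[1] = 0
(x ⊛ y)[2] = 6
(x ⊛ y)[3] = 7

x ⊛ y = [2, 0, 6, 7]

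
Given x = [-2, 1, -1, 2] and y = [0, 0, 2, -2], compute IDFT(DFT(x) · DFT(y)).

(x ⊛ y)[n] = Σ(m=0 to 3) x[m] · y[(n-m) mod 4]

Computing each output sample:
(x ⊛ y)[0] = -4
(x ⊛ y)[1] = 6
(x ⊛ y)[2] = -8
(x ⊛ y)[3] = 6

x ⊛ y = [-4, 6, -8, 6]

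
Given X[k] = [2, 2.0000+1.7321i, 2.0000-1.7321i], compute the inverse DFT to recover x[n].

x[n] = (1/3) Σ(k=0 to 2) X[k] · e^(2πikn/3)

Computing each x[n]:
x[0] = 2
x[1] = -1
x[2] = 1

x = [2, -1, 1]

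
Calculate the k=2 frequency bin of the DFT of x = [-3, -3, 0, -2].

X[2] = Σ(n=0 to 3) x[n] · ω_4^(2n) where ω_4 = e^(-2πi/4)
= (-3)·ω_4^0 + (-3)·ω_4^2 + (0)·ω_4^4 + (-2)·ω_4^6

X[2] = 2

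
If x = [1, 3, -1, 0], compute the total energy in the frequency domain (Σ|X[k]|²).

Parseval: Σ|x[n]|² = (1/N)Σ|X[k]|², so Σ|X[k]|² = N·Σ|x[n]|² = 4·11.0000

Σ|X[k]|² = N·Σ|x[n]|² = 4·11.0000 = 44.0000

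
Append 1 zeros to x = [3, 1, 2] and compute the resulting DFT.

Original 3-point DFT: [6, 1.5000+0.8660i, 1.5000-0.8660i]
Zero-padded 4-point DFT provides frequency interpolation.

DFT_4([x, 0, ...]) = [6, 1-1i, 4, 1+1i]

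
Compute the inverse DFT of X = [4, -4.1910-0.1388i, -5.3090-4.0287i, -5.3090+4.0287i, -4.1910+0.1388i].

x[n] = (1/5) Σ(k=0 to 4) X[k] · e^(2πikn/5)

Computing each x[n]:
x[0] = -3
x[1] = 3
x[2] = 0
x[3] = 3
x[4] = 1

x = [-3, 3, 0, 3, 1]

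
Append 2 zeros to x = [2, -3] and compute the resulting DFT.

Original 2-point DFT: [-1, 5]
Zero-padded 4-point DFT provides frequency interpolation.

DFT_4([x, 0, ...]) = [-1, 2+3i, 5, 2-3i]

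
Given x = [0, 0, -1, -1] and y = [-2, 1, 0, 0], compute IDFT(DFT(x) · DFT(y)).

(x ⊛ y)[n] = Σ(m=0 to 3) x[m] · y[(n-m) mod 4]

Computing each output sample:
(x ⊛ y)[0] = -1
(x ⊛ y)[1] = 0
(x ⊛ y)[2] = 2
(x ⊛ y)[3] = 1

x ⊛ y = [-1, 0, 2, 1]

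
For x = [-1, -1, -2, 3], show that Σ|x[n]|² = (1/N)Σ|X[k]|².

Time domain:
Σ|x[n]|² = |-1|² + |-1|² + |-2|² + |3|² = 15.0000

Frequency domain:
(1/4)Σ|X[k]|² = (1/4)(|-1|² + |1+4i|² + |-5|² + |1-4i|²) = (1/4)·60.0000 = 15.0000

Both sides agree, confirming Parseval's theorem.

Σ|x[n]|² = (1/N)Σ|X[k]|² = 15.0000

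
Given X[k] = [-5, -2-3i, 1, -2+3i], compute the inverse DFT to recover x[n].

x[n] = (1/4) Σ(k=0 to 3) X[k] · e^(2πikn/4)

Computing each x[n]:
x[0] = -2
x[1] = 0
x[2] = 0
x[3] = -3

x = [-2, 0, 0, -3]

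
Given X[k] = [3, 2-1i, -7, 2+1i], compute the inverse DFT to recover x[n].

x[n] = (1/4) Σ(k=0 to 3) X[k] · e^(2πikn/4)

Computing each x[n]:
x[0] = 0
x[1] = 3
x[2] = -2
x[3] = 2

x = [0, 3, -2, 2]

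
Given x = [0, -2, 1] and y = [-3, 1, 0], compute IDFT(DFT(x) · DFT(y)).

(x ⊛ y)[n] = Σ(m=0 to 2) x[m] · y[(n-m) mod 3]

Computing each output sample:
(x ⊛ y)[0] = 1
(x ⊛ y)[1] = 6
(x ⊛ y)[2] = -5

x ⊛ y = [1, 6, -5]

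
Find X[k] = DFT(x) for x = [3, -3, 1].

X[k] = Σ(n=0 to 2) x[n] · ω_3^(nk)
where ω_3 = e^(-2πi/3)

Computing each X[k]:
X[0] = 1
X[1] = 4.0000+3.4641i
X[2] = 4.0000-3.4641i

X = [1, 4.0000+3.4641i, 4.0000-3.4641i]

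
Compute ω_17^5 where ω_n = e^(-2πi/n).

ω_17^5 = e^(-2πi·5/17)
= cos(-2π·5/17) + i·sin(-2π·5/17)
= cos(-10π/17) + i·sin(-10π/17)

ω_17^5 = cos(-10π/17) + i·sin(-10π/17) = -0.2737-0.9618i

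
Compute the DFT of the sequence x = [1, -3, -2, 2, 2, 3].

X[k] = Σ(n=0 to 5) x[n] · ω_6^(nk)
where ω_6 = e^(-2πi/6)

Computing each X[k]:
X[0] = 3
X[1] = -1.0000+8.6603i
X[2] = 3.0000+1.7321i
X[3] = -1
X[4] = 3.0000-1.7321i
X[5] = -1.0000-8.6603i

X = [3, -1.0000+8.6603i, 3.0000+1.7321i, -1, 3.0000-1.7321i, -1.0000-8.6603i]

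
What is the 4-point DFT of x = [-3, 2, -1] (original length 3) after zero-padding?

Original 3-point DFT: [-2, -3.5000-2.5981i, -3.5000+2.5981i]
Zero-padded 4-point DFT provides frequency interpolation.

DFT_4([x, 0, ...]) = [-2, -2-2i, -6, -2+2i]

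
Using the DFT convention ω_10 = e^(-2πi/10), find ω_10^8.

ω_10^8 = e^(-2πi·8/10)
= cos(-2π·8/10) + i·sin(-2π·8/10)
= cos(-16π/10) + i·sin(-16π/10)

ω_10^8 = cos(-16π/10) + i·sin(-16π/10) = 0.3090+0.9511i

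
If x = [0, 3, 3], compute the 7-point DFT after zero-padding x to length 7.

Original 3-point DFT: [6, -3, -3]
Zero-padded 7-point DFT provides frequency interpolation.

DFT_7([x, 0, ...]) = [6, 1.2029-5.2703i, -3.3705-1.6231i, -0.8324+1.0438i, -0.8324-1.0438i, -3.3705+1.6231i, 1.2029+5.2703i]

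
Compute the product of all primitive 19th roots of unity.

The primitive 19th roots of unity are ω_19^k for k coprime to 19: k ∈ {1, 2, 3, 4, 5, 6, 7, 8, 9, 10, 11, 12, 13, 14, 15, 16, 17, 18}
Their product equals the constant term of the cyclotomic polynomial Φ_19(x) up to sign.
For n ≥ 3, the product of all primitive nth roots of unity is 1. (For n=1 it is 1; for n=2 it is -1.)

1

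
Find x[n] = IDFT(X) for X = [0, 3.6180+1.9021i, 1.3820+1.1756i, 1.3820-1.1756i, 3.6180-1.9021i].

x[n] = (1/5) Σ(k=0 to 4) X[k] · e^(2πikn/5)

Computing each x[n]:
x[0] = 2
x[1] = -1
x[2] = -1
x[3] = -1
x[4] = 1

x = [2, -1, -1, -1, 1]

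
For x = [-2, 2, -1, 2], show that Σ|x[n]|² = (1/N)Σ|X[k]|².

Time domain:
Σ|x[n]|² = |-2|² + |2|² + |-1|² + |2|² = 13.0000

Frequency domain:
(1/4)Σ|X[k]|² = (1/4)(|1|² + |-1|² + |-7|² + |-1|²) = (1/4)·52.0000 = 13.0000

Both sides agree, confirming Parseval's theorem.

Σ|x[n]|² = (1/N)Σ|X[k]|² = 13.0000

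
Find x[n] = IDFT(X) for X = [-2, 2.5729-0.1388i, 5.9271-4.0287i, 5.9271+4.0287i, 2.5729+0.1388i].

x[n] = (1/5) Σ(k=0 to 4) X[k] · e^(2πikn/5)

Computing each x[n]:
x[0] = 3
x[1] = -1
x[2] = -2
x[3] = 1
x[4] = -3

x = [3, -1, -2, 1, -3]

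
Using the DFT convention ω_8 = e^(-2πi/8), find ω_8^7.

ω_8^7 = e^(-2πi·7/8)
= cos(-2π·7/8) + i·sin(-2π·7/8)
= cos(-14π/8) + i·sin(-14π/8)

ω_8^7 = cos(-14π/8) + i·sin(-14π/8) = 0.7071+0.7071i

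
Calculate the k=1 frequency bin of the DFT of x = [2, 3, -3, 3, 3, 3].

X[1] = Σ(n=0 to 5) x[n] · ω_6^(1n) where ω_6 = e^(-2πi/6)
= (2)·ω_6^0 + (3)·ω_6^1 + (-3)·ω_6^2 + (3)·ω_6^3 + (3)·ω_6^4 + (3)·ω_6^5

X[1] = 2.0000+5.1962i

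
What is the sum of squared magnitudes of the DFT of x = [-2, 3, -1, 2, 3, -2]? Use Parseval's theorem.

Parseval: Σ|x[n]|² = (1/N)Σ|X[k]|², so Σ|X[k]|² = N·Σ|x[n]|² = 6·31.0000

Σ|X[k]|² = N·Σ|x[n]|² = 6·31.0000 = 186.0000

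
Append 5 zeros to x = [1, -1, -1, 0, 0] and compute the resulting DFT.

Original 5-point DFT: [-1, 1.5000+1.5388i, 1.5000-0.3633i, 1.5000+0.3633i, 1.5000-1.5388i]
Zero-padded 10-point DFT provides frequency interpolation.

DFT_10([x, 0, ...]) = [-1, -0.1180+1.5388i, 1.5000+1.5388i, 2.1180+0.3633i, 1.5000-0.3633i, 1, 1.5000+0.3633i, 2.1180-0.3633i, 1.5000-1.5388i, -0.1180-1.5388i]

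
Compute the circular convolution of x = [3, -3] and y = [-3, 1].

(x ⊛ y)[n] = Σ(m=0 to 1) x[m] · y[(n-m) mod 2]

Computing each output sample:
(x ⊛ y)[0] = -12
(x ⊛ y)[1] = 12

x ⊛ y = [-12, 12]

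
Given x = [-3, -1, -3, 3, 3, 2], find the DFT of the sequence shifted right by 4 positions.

Time shift by 4: X_shifted[k] = ω_6^(4k) · X[k]
Shifted x = [-3, 3, 3, 2, -3, -1]

DFT(x[n-4]) = [1, -4.0000-8.6603i, -2.0000+1.7321i, -7, -2.0000-1.7321i, -4.0000+8.6603i]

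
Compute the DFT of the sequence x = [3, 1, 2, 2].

X[k] = Σ(n=0 to 3) x[n] · ω_4^(nk)
where ω_4 = e^(-2πi/4)

Computing each X[k]:
X[0] = 8
X[1] = 1+1i
X[2] = 2
X[3] = 1-1i

X = [8, 1+1i, 2, 1-1i]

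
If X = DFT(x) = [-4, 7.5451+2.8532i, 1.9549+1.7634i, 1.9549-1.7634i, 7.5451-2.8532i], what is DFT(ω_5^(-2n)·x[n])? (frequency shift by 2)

Modulation property: DFT(ω_5^(-2n)·x[n]) = X[(k-2) mod 5], so circularly shift X by 2 positions.

X[k-2] = [1.9549-1.7634i, 7.5451-2.8532i, -4, 7.5451+2.8532i, 1.9549+1.7634i]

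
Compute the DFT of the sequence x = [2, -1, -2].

X[k] = Σ(n=0 to 2) x[n] · ω_3^(nk)
where ω_3 = e^(-2πi/3)

Computing each X[k]:
X[0] = -1
X[1] = 3.5000-0.8660i
X[2] = 3.5000+0.8660i

X = [-1, 3.5000-0.8660i, 3.5000+0.8660i]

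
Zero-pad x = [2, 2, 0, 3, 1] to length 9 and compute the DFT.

Original 5-point DFT: [8, 0.5000+0.8123i, 0.5000-3.4410i, 0.5000+3.4410i, 0.5000-0.8123i]
Zero-padded 9-point DFT provides frequency interpolation.

DFT_9([x, 0, ...]) = [8, 1.0924-4.2257i, 1.6133+1.2712i, 3.5000-2.5981i, -1.2057-2.2973i, -1.2057+2.2973i, 3.5000+2.5981i, 1.6133-1.2712i, 1.0924+4.2257i]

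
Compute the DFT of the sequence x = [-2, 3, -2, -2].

X[k] = Σ(n=0 to 3) x[n] · ω_4^(nk)
where ω_4 = e^(-2πi/4)

Computing each X[k]:
X[0] = -3
X[1] = -5i
X[2] = -5
X[3] = 5i

X = [-3, -5i, -5, 5i]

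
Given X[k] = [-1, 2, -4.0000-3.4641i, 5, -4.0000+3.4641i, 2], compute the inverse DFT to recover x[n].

x[n] = (1/6) Σ(k=0 to 5) X[k] · e^(2πikn/6)

Computing each x[n]:
x[0] = 0
x[1] = 1
x[2] = 0
x[3] = -3
x[4] = 2
x[5] = -1

x = [0, 1, 0, -3, 2, -1]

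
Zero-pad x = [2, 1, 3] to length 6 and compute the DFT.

Original 3-point DFT: [6, 1.7321i, -1.7321i]
Zero-padded 6-point DFT provides frequency interpolation.

DFT_6([x, 0, ...]) = [6, 1.0000-3.4641i, 1.7321i, 4, -1.7321i, 1.0000+3.4641i]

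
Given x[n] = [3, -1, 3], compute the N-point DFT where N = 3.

X[k] = Σ(n=0 to 2) x[n] · ω_3^(nk)
where ω_3 = e^(-2πi/3)

Computing each X[k]:
X[0] = 5
X[1] = 2.0000+3.4641i
X[2] = 2.0000-3.4641i

X = [5, 2.0000+3.4641i, 2.0000-3.4641i]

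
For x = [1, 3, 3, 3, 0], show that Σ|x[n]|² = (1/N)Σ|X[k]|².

Time domain:
Σ|x[n]|² = |1|² + |3|² + |3|² + |3|² + |0|² = 28.0000

Frequency domain:
(1/5)Σ|X[k]|² = (1/5)(|10|² + |-2.9271-2.8532i|² + |0.4271-1.7634i|² + |0.4271+1.7634i|² + |-2.9271+2.8532i|²) = (1/5)·140.0000 = 28.0000

Both sides agree, confirming Parseval's theorem.

Σ|x[n]|² = (1/N)Σ|X[k]|² = 28.0000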